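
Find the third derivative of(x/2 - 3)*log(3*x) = (-x - 12)/(2*x^3)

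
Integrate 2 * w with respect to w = w^2 + C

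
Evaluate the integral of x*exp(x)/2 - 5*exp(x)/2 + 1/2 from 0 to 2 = 4 - 2*exp(2)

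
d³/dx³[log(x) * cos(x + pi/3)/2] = (x^3*log(x)*sin(x + pi/3) - 3*x^2*cos(x + pi/3) + 3*x*sin(x + pi/3) + 2*cos(x + pi/3))/(2*x^3)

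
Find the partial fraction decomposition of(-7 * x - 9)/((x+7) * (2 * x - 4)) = -20/(9*(x + 7)) - 23/(18*(x - 2))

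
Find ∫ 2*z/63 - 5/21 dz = z^2/63 - 5*z/21 + C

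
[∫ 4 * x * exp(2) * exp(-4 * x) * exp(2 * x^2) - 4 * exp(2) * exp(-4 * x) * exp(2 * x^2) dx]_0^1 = 1 - exp(2)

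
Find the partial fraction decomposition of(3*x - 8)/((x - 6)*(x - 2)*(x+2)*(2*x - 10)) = 1/(32*(x + 2)) - 1/(48*(x - 2)) - 1/(6*(x - 5)) + 5/(32*(x - 6))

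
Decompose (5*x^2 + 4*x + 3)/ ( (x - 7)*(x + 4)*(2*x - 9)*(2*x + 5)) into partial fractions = 97/(798*(2*x + 5)) - 489/(1190*(2*x - 9)) - 67/(561*(x + 4)) + 276/(1045*(x - 7))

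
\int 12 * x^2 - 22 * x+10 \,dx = 4*x^3 - 11*x^2 + 10*x + C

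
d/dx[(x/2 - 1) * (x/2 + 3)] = x/2 + 1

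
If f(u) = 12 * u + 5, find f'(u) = 12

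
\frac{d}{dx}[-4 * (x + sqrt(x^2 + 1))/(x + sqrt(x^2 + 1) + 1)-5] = (-2*x - 2*sqrt(x^2 + 1))/(x^3 + x^2*sqrt(x^2 + 1) + x^2 + x*sqrt(x^2 + 1) + x + sqrt(x^2 + 1) + 1)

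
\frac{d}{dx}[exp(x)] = exp(x)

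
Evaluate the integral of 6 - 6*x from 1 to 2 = -3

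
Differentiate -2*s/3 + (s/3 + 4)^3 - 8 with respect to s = s^2/9 + 8*s/3 + 46/3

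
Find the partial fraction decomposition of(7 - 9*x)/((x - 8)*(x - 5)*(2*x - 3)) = -2/(7*(2*x - 3)) + 38/(21*(x - 5)) - 5/(3*(x - 8))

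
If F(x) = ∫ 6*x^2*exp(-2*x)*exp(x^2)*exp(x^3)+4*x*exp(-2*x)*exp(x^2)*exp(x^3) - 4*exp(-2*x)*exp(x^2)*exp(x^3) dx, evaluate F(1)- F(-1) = 2 - 2*exp(2)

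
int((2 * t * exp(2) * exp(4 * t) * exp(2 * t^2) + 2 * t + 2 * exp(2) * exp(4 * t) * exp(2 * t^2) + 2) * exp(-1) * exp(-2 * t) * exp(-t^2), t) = 2*sinh(t^2 + 2*t + 1) + C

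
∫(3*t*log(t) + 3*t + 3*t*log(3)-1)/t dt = (3*t - 1)*log(3*t) + C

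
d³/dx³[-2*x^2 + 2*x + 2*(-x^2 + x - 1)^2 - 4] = 48*x - 24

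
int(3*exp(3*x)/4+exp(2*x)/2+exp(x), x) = (exp(2*x) + exp(x) + 4)*exp(x)/4 + C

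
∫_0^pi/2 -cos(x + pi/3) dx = -1/2 + sqrt(3)/2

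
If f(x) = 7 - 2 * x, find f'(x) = -2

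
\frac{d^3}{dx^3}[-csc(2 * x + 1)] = 48*cot(2*x + 1)^3*csc(2*x + 1) + 40*cot(2*x + 1)*csc(2*x + 1)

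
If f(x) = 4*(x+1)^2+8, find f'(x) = 8*x + 8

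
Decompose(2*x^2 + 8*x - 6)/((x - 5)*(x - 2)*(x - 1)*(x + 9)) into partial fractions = -3/(55*(x + 9)) + 1/(10*(x - 1)) - 6/(11*(x - 2)) + 1/(2*(x - 5))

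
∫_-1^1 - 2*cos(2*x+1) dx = -sin(1) - sin(3)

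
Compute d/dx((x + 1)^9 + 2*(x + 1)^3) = 9*x^8 + 72*x^7 + 252*x^6 + 504*x^5 + 630*x^4 + 504*x^3 + 258*x^2 + 84*x + 15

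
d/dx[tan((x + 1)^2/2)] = x*tan(x^2/2 + x + 1/2)^2 + x + tan(x^2/2 + x + 1/2)^2 + 1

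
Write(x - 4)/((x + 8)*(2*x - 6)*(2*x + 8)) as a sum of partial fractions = -3/(44*(x + 8)) + 1/(14*(x + 4)) - 1/(308*(x - 3))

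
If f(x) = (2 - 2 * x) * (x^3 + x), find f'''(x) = 12 - 48*x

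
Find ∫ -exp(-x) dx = exp(-x) + C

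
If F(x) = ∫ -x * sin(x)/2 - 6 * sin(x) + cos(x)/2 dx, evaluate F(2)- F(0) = -6 + 7*cos(2)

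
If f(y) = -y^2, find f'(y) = -2*y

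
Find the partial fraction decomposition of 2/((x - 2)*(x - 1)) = -2/(x - 1) + 2/(x - 2)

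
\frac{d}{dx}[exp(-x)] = -exp(-x)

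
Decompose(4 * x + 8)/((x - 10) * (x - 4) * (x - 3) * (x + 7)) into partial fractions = 2/(187*(x + 7)) + 2/(7*(x - 3)) - 4/(11*(x - 4)) + 8/(119*(x - 10))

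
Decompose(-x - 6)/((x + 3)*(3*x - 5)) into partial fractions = -23/(14*(3*x - 5)) + 3/(14*(x + 3))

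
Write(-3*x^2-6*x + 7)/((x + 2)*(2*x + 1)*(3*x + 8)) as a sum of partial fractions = 15/(26*(3*x + 8)) + 37/(39*(2*x + 1)) - 7/(6*(x + 2))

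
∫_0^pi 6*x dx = 3*pi^2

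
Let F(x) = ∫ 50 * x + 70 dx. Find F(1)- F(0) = 95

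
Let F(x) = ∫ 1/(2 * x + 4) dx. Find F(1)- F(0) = -log(2)/2 + log(3)/2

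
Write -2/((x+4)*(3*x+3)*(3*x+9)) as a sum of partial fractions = -2/(27*(x + 4)) + 1/(9*(x + 3)) - 1/(27*(x + 1))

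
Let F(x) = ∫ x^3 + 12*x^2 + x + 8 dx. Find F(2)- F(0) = 54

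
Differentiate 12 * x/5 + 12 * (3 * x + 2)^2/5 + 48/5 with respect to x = 216*x/5 + 156/5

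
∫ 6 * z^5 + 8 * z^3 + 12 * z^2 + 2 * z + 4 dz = z^6 + 2*z^4 + 4*z^3 + z^2 + 4*z + C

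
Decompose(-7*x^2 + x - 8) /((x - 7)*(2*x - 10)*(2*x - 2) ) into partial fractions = -7/(48*(x - 1)) + 89/(16*(x - 5)) - 43/(6*(x - 7))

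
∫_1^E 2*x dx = -1 + exp(2)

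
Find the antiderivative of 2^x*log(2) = 2^x + C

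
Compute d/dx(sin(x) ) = cos(x)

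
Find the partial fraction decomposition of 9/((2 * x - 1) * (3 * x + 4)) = -27/(11*(3*x + 4)) + 18/(11*(2*x - 1))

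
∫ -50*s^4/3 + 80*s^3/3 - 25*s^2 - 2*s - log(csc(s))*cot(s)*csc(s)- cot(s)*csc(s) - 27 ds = -(2*s^2 - 6*s + 9)*(5*s^3 + 5*s^2 + 5*s - 6)/3 + log(csc(s))*csc(s) + C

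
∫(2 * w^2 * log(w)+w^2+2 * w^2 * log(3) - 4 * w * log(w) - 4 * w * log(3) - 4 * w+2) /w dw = ((w - 2)^2 - 2)*log(3*w) + C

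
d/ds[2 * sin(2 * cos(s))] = -4*sin(s)*cos(2*cos(s))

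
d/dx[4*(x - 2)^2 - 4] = 8*x - 16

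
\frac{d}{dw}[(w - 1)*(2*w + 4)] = 4*w + 2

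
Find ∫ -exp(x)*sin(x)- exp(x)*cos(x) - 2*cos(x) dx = (-exp(x) - 2)*sin(x) + C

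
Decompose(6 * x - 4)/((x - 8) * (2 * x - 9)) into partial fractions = -46/(7*(2*x - 9)) + 44/(7*(x - 8))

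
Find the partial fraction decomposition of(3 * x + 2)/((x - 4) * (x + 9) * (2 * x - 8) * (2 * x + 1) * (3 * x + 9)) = 4/(20655*(2*x + 1)) - 25/(103428*(x + 9)) + 1/(1260*(x + 3)) - 373/(574938*(x - 4)) + 1/(351*(x - 4)^2)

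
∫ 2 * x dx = x^2 + C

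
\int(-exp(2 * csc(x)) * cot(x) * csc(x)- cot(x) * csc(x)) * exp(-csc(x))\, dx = exp(csc(x)) - exp(-csc(x)) + C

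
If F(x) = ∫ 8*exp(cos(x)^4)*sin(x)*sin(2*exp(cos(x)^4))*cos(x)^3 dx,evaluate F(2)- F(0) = -cos(2*E) + cos(2*exp(cos(2)^4))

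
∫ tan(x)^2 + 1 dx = tan(x) + C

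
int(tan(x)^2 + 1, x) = tan(x) + C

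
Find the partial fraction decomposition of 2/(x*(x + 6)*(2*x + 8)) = 1/(12*(x + 6)) - 1/(8*(x + 4)) + 1/(24*x)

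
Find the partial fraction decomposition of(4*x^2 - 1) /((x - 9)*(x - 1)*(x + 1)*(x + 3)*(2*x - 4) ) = 7/(192*(x + 3)) - 1/(80*(x + 1)) + 3/(128*(x - 1)) - 1/(14*(x - 2)) + 323/(13440*(x - 9))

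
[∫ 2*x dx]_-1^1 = 0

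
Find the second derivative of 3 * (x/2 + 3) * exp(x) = 3*x*exp(x)/2 + 12*exp(x)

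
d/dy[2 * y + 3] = 2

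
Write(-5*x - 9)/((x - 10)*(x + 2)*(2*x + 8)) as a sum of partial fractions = 11/(56*(x + 4)) - 1/(48*(x + 2)) - 59/(336*(x - 10))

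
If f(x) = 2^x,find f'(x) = 2^x*log(2)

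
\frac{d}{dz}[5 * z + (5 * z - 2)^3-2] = 375*z^2 - 300*z + 65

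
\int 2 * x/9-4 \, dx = x^2/9 - 4*x + C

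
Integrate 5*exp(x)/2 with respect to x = 5*exp(x)/2 + C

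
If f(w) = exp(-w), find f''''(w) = exp(-w)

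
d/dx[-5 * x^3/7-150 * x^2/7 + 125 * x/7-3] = -15*x^2/7 - 300*x/7 + 125/7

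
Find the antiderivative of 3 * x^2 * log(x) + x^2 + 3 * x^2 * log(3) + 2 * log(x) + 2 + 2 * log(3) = x*(x^2 + 2)*log(3*x) + C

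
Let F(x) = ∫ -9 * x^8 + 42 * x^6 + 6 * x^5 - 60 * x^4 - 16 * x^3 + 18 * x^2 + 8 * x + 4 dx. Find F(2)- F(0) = -56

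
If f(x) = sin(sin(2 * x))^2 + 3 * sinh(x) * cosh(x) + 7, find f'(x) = -sin(2*(x - sin(2*x))) + sin(2*(x + sin(2*x))) + 3*cosh(2*x)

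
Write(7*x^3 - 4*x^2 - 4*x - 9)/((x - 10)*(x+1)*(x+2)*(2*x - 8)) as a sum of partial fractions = 73/(144*(x + 2)) - 8/(55*(x + 1)) - 359/(360*(x - 4)) + 6551/(1584*(x - 10))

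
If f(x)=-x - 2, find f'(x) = -1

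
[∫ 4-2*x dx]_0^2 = 4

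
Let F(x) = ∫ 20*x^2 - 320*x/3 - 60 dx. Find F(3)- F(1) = -1120/3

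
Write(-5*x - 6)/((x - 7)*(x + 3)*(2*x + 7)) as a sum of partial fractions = 46/(21*(2*x + 7)) - 9/(10*(x + 3)) - 41/(210*(x - 7))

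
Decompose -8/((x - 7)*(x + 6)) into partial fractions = 8/(13*(x + 6)) - 8/(13*(x - 7))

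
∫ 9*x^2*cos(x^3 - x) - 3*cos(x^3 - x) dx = 3*sin(x^3 - x) + C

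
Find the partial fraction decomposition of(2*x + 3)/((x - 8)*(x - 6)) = -15/(2*(x - 6)) + 19/(2*(x - 8))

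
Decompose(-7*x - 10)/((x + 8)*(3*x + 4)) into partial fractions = -1/(10*(3*x + 4)) - 23/(10*(x + 8))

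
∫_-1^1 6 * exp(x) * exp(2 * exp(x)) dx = -3*exp(2*exp(-1)) + 3*exp(2*E)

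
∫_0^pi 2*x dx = pi^2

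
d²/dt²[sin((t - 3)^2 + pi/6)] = -4*t^2*sin(t^2 - 6*t + pi/6 + 9) + 24*t*sin(t^2 - 6*t + pi/6 + 9) - 36*sin(t^2 - 6*t + pi/6 + 9) + 2*cos(t^2 - 6*t + pi/6 + 9)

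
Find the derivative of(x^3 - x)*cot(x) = -x^3/sin(x)^2 + 3*x^2/tan(x) + x/sin(x)^2 - 1/tan(x)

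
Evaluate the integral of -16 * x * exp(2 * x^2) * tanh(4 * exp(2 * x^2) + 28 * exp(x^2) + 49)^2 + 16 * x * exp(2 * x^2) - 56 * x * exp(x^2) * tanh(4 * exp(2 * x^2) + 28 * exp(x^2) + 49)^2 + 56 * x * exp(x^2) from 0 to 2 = -tanh(81) + tanh((7 + 2*exp(4))^2)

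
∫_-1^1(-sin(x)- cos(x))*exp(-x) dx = (-E + exp(-1))*cos(1)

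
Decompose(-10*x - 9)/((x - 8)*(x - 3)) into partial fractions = 39/(5*(x - 3)) - 89/(5*(x - 8))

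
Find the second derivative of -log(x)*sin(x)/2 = (x^2*log(x)*sin(x) - 2*x*cos(x) + sin(x))/(2*x^2)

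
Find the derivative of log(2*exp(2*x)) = 2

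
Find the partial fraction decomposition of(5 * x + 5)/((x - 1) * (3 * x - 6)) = -10/(3*(x - 1)) + 5/(x - 2)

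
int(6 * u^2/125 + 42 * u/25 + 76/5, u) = 2*u^3/125 + 21*u^2/25 + 76*u/5 + C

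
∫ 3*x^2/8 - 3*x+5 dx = x^3/8 - 3*x^2/2 + 5*x + C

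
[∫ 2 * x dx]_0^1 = 1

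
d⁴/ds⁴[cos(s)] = cos(s)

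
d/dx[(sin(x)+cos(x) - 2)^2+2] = 2*cos(2*x) - 4*sqrt(2)*cos(x + pi/4)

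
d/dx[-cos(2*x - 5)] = 2*sin(2*x - 5)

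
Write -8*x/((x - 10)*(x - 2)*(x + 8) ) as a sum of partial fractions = 16/(45*(x + 8)) + 1/(5*(x - 2)) - 5/(9*(x - 10))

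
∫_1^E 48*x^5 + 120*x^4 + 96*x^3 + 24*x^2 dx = -64 + (2*E + 2*exp(2))^3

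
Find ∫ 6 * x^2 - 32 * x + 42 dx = 2*x^3 - 16*x^2 + 42*x + C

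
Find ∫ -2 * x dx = -x^2 + C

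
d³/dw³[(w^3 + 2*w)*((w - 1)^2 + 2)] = 60*w^2 - 48*w + 30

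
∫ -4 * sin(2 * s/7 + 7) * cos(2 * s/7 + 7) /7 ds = cos(2*s/7 + 7)^2 + C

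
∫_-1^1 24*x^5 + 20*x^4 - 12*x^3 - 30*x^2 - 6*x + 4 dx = -4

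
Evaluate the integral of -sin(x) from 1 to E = cos(E) - cos(1)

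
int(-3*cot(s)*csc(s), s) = 3*csc(s) + C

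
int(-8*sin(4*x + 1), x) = 2*cos(4*x + 1) + C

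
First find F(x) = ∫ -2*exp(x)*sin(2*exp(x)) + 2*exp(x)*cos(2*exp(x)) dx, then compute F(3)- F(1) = sqrt(2)*(cos(-2*exp(3) + pi/4) - sin(pi/4 + 2*E))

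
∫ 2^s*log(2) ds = 2^s + C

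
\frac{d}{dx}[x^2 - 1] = 2*x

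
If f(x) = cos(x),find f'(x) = -sin(x)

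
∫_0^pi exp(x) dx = -1 + exp(pi)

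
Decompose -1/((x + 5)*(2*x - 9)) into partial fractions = -2/(19*(2*x - 9)) + 1/(19*(x + 5))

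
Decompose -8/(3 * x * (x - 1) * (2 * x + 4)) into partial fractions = -2/(9*(x + 2)) - 4/(9*(x - 1)) + 2/(3*x)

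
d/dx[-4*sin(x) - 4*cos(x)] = 4*sin(x) - 4*cos(x)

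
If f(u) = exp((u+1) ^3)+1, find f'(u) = 3*u^2*exp(u^3 + 3*u^2 + 3*u + 1) + 6*u*exp(u^3 + 3*u^2 + 3*u + 1) + 3*exp(u^3 + 3*u^2 + 3*u + 1)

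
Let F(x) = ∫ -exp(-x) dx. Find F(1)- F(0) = -1 + exp(-1)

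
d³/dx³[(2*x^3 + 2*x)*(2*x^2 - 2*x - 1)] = 240*x^2 - 96*x + 12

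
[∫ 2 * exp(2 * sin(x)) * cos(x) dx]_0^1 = -1 + exp(2*sin(1))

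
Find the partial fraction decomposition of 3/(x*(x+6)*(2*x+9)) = -4/(9*(2*x + 9)) + 1/(6*(x + 6)) + 1/(18*x)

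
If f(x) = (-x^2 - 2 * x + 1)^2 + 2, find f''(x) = 12*x^2 + 24*x + 4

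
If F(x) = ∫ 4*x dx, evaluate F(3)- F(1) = 16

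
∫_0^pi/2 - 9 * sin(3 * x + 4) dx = 3*sin(4) - 3*cos(4)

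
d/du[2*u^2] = 4*u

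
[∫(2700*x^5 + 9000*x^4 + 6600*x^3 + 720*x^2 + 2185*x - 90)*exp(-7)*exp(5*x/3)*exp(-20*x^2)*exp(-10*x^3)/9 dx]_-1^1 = -106*exp(-106/3)/3 + 56*exp(-56/3)/3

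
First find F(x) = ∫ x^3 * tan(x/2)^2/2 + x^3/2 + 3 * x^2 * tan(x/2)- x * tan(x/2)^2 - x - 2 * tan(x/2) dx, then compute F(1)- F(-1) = 0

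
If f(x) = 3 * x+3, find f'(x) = 3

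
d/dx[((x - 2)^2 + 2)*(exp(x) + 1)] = x^2*exp(x) - 2*x*exp(x) + 2*x + 2*exp(x) - 4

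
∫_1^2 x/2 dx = 3/4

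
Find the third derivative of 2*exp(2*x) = 16*exp(2*x)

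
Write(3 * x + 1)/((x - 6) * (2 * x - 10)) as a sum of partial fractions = -8/(x - 5) + 19/(2*(x - 6))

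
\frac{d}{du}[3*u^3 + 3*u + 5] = 9*u^2 + 3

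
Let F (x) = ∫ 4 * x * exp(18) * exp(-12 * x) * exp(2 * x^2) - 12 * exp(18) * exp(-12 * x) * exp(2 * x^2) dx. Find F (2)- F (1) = -exp(8) + exp(2)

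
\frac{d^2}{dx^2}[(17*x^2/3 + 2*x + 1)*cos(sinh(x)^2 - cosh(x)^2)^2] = 34*cos(sinh(x)^2 - cosh(x)^2)^2/3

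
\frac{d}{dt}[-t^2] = -2*t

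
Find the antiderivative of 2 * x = x^2 + C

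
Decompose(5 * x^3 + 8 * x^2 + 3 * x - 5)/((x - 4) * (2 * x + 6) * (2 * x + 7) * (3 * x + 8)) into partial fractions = 55/(8*(3*x + 8)) + 211/(30*(2*x + 7)) - 11/(2*(x + 3)) + 13/(120*(x - 4))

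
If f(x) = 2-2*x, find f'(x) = -2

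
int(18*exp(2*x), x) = 9*exp(2*x) + C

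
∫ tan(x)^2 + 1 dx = tan(x) + C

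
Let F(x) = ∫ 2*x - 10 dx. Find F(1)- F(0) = -9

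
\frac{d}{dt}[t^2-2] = 2*t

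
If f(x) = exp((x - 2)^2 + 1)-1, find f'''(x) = 8*x^3*exp(x^2 - 4*x + 5) - 48*x^2*exp(x^2 - 4*x + 5) + 108*x*exp(x^2 - 4*x + 5) - 88*exp(x^2 - 4*x + 5)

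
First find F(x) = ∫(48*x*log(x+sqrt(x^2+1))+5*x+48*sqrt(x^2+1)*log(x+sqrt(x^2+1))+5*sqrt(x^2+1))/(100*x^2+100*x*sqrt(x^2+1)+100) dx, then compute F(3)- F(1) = -6*log(1 + sqrt(2))^2/25 - log(1 + sqrt(2))/20 + log(3 + sqrt(10))/20 + 6*log(3 + sqrt(10))^2/25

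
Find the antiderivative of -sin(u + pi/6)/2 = cos(u + pi/6)/2 + C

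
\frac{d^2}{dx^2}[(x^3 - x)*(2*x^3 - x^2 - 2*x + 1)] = 60*x^4 - 20*x^3 - 48*x^2 + 12*x + 4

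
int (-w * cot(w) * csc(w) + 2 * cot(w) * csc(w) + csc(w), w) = (w - 2)*csc(w) + C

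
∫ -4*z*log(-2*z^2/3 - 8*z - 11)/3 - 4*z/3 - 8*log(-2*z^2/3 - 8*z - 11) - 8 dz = -(2*z^2 + 24*z + 33)*log(-2*z^2/3 - 8*z - 11)/3 + C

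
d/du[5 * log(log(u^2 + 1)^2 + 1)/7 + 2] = 20*u*log(u^2 + 1)/(7*u^2*log(u^2 + 1)^2 + 7*u^2 + 7*log(u^2 + 1)^2 + 7)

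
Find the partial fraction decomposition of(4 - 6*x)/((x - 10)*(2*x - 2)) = 1/(9*(x - 1)) - 28/(9*(x - 10))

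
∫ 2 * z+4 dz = z^2 + 4*z + C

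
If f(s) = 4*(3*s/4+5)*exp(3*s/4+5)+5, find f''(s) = 27*s*exp(3*s/4 + 5)/16 + 63*exp(3*s/4 + 5)/4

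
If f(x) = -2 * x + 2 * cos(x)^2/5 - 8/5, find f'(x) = -2*sin(2*x)/5 - 2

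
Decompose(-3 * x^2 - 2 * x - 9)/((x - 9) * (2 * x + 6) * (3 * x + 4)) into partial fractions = 21/(62*(3*x + 4)) - 1/(4*(x + 3)) - 45/(124*(x - 9))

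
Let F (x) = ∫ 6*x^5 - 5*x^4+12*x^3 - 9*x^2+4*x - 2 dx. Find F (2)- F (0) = 60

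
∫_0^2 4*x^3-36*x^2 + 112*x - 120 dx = -96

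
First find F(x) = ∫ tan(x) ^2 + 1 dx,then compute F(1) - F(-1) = 2*tan(1)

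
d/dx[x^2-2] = 2*x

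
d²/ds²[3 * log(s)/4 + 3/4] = -3/(4*s^2)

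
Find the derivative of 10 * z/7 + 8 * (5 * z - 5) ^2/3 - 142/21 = 400*z/3 - 2770/21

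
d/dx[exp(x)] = exp(x)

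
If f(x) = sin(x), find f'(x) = cos(x)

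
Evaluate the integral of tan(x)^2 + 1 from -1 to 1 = 2*tan(1)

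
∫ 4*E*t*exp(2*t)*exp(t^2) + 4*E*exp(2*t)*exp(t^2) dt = 2*exp((t + 1)^2) + C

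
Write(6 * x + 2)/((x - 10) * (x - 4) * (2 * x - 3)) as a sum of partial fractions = 44/(85*(2*x - 3)) - 13/(15*(x - 4)) + 31/(51*(x - 10))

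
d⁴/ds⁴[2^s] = 2^s*log(2)^4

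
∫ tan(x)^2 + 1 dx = tan(x) + C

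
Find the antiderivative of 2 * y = y^2 + C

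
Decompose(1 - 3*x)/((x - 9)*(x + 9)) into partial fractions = -14/(9*(x + 9)) - 13/(9*(x - 9))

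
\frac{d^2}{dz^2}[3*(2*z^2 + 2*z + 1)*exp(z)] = 6*z^2*exp(z) + 30*z*exp(z) + 27*exp(z)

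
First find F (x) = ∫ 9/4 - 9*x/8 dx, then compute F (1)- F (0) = 27/16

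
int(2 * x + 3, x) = x^2 + 3*x + C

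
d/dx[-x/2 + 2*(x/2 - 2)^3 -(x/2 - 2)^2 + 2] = 3*x^2/4 - 13*x/2 + 27/2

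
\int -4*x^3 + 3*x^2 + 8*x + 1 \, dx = -x^4 + x^3 + 4*x^2 + x + C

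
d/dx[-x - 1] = -1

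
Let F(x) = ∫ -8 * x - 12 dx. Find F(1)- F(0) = -16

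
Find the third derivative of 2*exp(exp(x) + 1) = 2*exp(x + exp(x) + 1) + 6*exp(2*x + exp(x) + 1) + 2*exp(3*x + exp(x) + 1)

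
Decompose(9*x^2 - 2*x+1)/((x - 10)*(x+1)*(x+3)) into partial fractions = 44/(13*(x + 3)) - 6/(11*(x + 1)) + 881/(143*(x - 10))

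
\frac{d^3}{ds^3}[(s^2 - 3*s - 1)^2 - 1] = 24*s - 36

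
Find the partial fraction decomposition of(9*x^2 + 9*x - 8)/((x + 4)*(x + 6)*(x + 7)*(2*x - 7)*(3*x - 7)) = -2511/(46550*(3*x - 7)) + 428/(8379*(2*x - 7)) + 185/(882*(x + 7)) - 131/(475*(x + 6)) + 10/(171*(x + 4))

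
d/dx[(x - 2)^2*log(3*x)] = (2*x^2*log(x) + x^2 + 2*x^2*log(3) - 4*x*log(x) - 4*x*log(3) - 4*x + 4)/x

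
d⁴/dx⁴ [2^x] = 2^x*log(2)^4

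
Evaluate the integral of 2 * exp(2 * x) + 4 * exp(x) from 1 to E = -(2 + E)^2 + (2 + exp(E))^2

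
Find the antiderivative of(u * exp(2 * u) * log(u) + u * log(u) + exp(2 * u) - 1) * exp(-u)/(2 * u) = log(u)*sinh(u) + C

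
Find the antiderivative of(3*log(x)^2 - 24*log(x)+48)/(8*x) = (log(x) - 4)^3/8 + C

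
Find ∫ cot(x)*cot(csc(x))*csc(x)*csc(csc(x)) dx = csc(csc(x)) + C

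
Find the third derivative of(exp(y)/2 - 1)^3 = 27*exp(3*y)/8 - 6*exp(2*y) + 3*exp(y)/2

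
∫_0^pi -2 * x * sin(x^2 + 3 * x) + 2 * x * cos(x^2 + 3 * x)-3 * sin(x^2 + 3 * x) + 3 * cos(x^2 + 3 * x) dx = -1 - sin(pi^2) - cos(pi^2)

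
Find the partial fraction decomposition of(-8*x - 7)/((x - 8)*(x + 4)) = -25/(12*(x + 4)) - 71/(12*(x - 8))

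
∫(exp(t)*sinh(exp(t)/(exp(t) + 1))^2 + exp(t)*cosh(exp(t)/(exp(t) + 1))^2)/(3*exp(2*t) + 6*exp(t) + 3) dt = sinh(2*exp(t)/(exp(t) + 1))/6 + C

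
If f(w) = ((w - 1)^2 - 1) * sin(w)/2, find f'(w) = w^2*cos(w)/2 + w*sin(w) - w*cos(w) - sin(w)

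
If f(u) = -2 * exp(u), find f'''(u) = -2*exp(u)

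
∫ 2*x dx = x^2 + C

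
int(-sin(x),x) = cos(x) + C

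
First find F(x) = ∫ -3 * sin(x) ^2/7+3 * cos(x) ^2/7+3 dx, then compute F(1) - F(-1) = 3*sin(2)/7 + 6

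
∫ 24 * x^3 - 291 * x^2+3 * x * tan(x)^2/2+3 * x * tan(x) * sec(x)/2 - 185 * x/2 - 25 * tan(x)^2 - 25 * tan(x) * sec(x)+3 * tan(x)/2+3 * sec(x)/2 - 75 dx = (3*x/2 - 25)*(4*x^3 + 2*x^2 + 2*x + tan(x) + sec(x)) + C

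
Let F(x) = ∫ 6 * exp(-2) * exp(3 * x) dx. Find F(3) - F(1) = -2*E + 2*exp(7)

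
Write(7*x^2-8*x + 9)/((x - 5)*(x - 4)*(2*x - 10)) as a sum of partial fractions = 89/(2*(x - 4)) - 41/(x - 5) + 72/(x - 5)^2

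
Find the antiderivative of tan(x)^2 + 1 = tan(x) + C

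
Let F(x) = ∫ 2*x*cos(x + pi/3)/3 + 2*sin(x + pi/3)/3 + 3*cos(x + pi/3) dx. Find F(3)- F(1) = 5*sin(pi/3 + 3) - 11*sin(1 + pi/3)/3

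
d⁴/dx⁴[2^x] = 2^x*log(2)^4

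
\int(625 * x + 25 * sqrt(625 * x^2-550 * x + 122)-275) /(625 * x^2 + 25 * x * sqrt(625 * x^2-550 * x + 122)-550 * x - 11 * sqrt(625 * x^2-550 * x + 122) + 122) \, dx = log(25*x + sqrt((25*x - 11)^2 + 1) - 11) + C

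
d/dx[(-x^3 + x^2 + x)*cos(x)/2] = x^3*sin(x)/2 - x^2*sin(x)/2 - 3*x^2*cos(x)/2 - x*sin(x)/2 + x*cos(x) + cos(x)/2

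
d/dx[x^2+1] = 2*x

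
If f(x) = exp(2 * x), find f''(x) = 4*exp(2*x)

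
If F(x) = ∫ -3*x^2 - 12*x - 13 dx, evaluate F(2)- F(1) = -38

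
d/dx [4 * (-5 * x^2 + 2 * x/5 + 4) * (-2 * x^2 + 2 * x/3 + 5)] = 160*x^3 - 248*x^2/5 - 3928*x/15 + 56/3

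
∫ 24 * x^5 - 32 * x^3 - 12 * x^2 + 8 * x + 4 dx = 4*x^6 - 8*x^4 - 4*x^3 + 4*x^2 + 4*x + C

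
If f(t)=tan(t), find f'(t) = cos(t)^(-2)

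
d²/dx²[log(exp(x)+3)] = 3*exp(x)/(exp(2*x) + 6*exp(x) + 9)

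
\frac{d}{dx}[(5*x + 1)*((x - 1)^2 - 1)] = 15*x^2 - 18*x - 2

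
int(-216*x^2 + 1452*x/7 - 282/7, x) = -72*x^3 + 726*x^2/7 - 282*x/7 + C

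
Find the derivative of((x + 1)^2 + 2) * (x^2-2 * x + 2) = 4*x^3 + 2*x - 2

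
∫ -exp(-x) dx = exp(-x) + C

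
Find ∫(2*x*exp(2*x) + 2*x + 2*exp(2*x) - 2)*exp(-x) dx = 4*x*sinh(x) + C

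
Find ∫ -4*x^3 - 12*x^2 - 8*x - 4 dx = -x^4 - 4*x^3 - 4*x^2 - 4*x + C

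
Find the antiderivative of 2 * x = x^2 + C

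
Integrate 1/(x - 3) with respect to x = log(x - 3) + C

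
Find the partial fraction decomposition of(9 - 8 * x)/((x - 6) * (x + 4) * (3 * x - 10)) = 159/(176*(3*x - 10)) + 41/(220*(x + 4)) - 39/(80*(x - 6))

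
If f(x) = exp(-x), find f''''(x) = exp(-x)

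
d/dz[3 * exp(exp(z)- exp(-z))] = (3*exp(exp(z) - exp(-z)) + 3*exp(2*z + exp(z) - exp(-z)))*exp(-z)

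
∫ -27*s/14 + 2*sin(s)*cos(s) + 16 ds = -27*s^2/28 + 16*s + sin(s)^2 + C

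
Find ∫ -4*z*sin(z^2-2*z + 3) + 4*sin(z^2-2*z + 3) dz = 2*cos((z - 1)^2 + 2) + C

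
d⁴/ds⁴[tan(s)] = 24*tan(s)^5 + 40*tan(s)^3 + 16*tan(s)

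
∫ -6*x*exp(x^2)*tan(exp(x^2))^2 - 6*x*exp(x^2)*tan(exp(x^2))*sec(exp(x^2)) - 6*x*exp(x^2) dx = -3*tan(exp(x^2)) - 3/cos(exp(x^2)) + C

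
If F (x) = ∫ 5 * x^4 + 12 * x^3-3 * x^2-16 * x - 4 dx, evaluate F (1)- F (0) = -9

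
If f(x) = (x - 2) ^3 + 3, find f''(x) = 6*x - 12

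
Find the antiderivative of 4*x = 2*x^2 + C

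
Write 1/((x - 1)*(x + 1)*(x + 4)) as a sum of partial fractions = 1/(15*(x + 4)) - 1/(6*(x + 1)) + 1/(10*(x - 1))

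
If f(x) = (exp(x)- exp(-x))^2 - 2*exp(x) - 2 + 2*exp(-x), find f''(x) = (4*exp(4*x) - 2*exp(3*x) + 2*exp(x) + 4)*exp(-2*x)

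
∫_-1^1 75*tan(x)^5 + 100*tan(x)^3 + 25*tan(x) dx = 0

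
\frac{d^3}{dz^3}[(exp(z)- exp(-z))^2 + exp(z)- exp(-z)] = (8*exp(4*z) + exp(3*z) + exp(z) - 8)*exp(-2*z)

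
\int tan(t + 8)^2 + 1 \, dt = tan(t + 8) + C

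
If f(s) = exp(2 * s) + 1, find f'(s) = 2*exp(2*s)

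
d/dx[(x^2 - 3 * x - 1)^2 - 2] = 4*x^3 - 18*x^2 + 14*x + 6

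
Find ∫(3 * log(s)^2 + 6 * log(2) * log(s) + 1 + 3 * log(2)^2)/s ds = log(2*s)^3 + log(2*s) + C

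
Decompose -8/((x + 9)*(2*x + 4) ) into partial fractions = 4/(7*(x + 9)) - 4/(7*(x + 2))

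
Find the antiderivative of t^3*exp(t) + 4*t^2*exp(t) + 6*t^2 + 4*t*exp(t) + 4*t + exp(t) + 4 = (exp(t) + 2)*(t^3 + t^2 + 2*t - 1) + C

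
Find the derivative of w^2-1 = 2*w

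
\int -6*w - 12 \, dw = -3*w^2 - 12*w + C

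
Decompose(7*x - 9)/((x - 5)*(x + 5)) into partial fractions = 22/(5*(x + 5)) + 13/(5*(x - 5))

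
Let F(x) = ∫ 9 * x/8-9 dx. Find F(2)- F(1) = -117/16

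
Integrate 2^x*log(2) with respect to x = 2^x + C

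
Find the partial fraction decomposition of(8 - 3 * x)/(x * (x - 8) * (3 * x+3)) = 11/(27*(x + 1)) - 2/(27*(x - 8)) - 1/(3*x)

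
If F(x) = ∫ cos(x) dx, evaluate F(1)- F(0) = sin(1)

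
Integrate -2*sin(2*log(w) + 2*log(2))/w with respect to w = cos(2*log(2*w)) + C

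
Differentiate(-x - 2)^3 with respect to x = -3*x^2 - 12*x - 12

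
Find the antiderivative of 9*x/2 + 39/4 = 9*x^2/4 + 39*x/4 + C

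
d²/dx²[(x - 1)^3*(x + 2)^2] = 20*x^3 + 12*x^2 - 30*x - 2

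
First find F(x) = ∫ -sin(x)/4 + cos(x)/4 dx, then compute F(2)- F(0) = -1/4 + cos(2)/4 + sin(2)/4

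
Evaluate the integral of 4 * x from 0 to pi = 2*pi^2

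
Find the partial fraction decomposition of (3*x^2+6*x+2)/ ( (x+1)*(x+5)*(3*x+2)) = -6/(13*(3*x + 2)) + 47/(52*(x + 5)) + 1/(4*(x + 1))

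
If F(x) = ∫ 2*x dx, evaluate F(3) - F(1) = 8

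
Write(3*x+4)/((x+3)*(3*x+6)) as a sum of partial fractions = 5/(3*(x + 3)) - 2/(3*(x + 2))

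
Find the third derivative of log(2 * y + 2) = 2/(y^3 + 3*y^2 + 3*y + 1)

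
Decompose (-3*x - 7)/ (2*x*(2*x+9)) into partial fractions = -13/(18*(2*x + 9)) - 7/(18*x)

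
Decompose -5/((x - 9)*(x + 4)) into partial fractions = 5/(13*(x + 4)) - 5/(13*(x - 9))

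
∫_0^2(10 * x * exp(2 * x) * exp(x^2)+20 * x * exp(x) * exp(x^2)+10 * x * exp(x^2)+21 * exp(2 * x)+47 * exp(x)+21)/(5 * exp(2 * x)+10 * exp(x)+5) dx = exp(2)/(1 + exp(2)) + 69/10 + exp(4)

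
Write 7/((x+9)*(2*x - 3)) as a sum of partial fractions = 2/(3*(2*x - 3)) - 1/(3*(x + 9))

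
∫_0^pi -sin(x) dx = -2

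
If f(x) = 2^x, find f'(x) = 2^x*log(2)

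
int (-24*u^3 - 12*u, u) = -6*u^4 - 6*u^2 + C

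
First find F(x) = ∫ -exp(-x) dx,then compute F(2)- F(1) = -exp(-1) + exp(-2)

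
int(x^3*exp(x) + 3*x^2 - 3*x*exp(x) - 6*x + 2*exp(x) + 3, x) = (x - 1)^3*(exp(x) + 1) + C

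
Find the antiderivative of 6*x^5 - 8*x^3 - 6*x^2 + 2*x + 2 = x^6 - 2*x^4 - 2*x^3 + x^2 + 2*x + C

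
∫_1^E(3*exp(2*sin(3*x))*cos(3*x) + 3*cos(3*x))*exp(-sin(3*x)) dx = -exp(sin(3)) - exp(-sin(3*E)) + exp(-sin(3)) + exp(sin(3*E))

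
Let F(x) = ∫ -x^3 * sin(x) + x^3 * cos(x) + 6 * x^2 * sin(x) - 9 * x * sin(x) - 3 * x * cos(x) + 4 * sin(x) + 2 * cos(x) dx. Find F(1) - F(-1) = -8*sin(1) + 8*cos(1)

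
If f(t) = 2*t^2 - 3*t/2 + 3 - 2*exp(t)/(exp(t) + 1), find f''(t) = (4*exp(3*t) + 14*exp(2*t) + 10*exp(t) + 4)/(exp(3*t) + 3*exp(2*t) + 3*exp(t) + 1)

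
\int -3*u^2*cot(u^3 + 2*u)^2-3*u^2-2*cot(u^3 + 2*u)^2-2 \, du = cot(u*(u^2 + 2)) + C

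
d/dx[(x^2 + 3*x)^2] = 4*x^3 + 18*x^2 + 18*x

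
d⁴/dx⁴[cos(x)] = cos(x)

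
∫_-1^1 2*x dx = 0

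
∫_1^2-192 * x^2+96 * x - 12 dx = -316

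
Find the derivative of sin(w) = cos(w)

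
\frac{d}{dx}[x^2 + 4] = 2*x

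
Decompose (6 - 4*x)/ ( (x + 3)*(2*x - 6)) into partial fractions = -3/(2*(x + 3)) - 1/(2*(x - 3))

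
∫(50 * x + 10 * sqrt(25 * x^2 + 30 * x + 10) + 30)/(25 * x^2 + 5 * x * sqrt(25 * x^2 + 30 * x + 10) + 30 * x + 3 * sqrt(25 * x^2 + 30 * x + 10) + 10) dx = 2*log(5*x + sqrt((5*x + 3)^2 + 1) + 3) + C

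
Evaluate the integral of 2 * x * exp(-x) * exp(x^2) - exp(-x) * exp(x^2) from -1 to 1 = 1 - exp(2)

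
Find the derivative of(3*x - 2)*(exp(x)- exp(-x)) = (3*x*exp(2*x) + 3*x + exp(2*x) - 5)*exp(-x)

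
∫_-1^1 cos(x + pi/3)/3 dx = sin(1)/3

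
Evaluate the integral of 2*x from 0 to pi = pi^2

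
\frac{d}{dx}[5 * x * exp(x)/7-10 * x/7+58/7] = 5*x*exp(x)/7 + 5*exp(x)/7 - 10/7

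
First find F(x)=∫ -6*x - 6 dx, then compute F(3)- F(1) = -36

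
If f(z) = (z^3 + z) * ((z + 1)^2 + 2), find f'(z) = 5*z^4 + 8*z^3 + 12*z^2 + 4*z + 3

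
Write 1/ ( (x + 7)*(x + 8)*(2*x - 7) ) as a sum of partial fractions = 4/(483*(2*x - 7)) + 1/(23*(x + 8)) - 1/(21*(x + 7))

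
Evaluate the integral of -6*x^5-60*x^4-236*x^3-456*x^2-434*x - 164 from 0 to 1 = -605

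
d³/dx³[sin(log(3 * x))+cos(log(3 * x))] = 2*(sin(log(x) + log(3)) + 2*cos(log(x) + log(3)))/x^3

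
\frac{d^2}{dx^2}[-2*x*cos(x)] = 2*x*cos(x) + 4*sin(x)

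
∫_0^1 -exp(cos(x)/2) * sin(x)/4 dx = -exp(1/2)/2 + exp(cos(1)/2)/2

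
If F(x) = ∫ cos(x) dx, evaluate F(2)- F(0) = sin(2)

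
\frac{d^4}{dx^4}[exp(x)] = exp(x)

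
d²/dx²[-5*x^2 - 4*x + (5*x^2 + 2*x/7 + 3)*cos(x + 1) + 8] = -5*x^2*cos(x + 1) - 20*x*sin(x + 1) - 2*x*cos(x + 1)/7 - 4*sin(x + 1)/7 + 7*cos(x + 1) - 10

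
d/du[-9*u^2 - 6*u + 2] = -18*u - 6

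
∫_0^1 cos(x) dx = sin(1)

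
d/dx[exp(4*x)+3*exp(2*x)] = 4*exp(4*x) + 6*exp(2*x)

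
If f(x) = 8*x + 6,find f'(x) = 8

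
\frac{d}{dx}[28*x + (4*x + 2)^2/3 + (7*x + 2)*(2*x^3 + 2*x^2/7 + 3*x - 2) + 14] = 56*x^3 + 18*x^2 + 1130*x/21 + 76/3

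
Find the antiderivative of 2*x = x^2 + C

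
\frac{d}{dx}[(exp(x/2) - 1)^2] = -exp(x/2) + exp(x)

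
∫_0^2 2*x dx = 4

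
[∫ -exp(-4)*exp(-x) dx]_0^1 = -exp(-4) + exp(-5)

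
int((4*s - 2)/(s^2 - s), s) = 2*log(s*(s - 1)) + C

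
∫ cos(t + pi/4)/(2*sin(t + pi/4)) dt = log(sin(t + pi/4))/2 + C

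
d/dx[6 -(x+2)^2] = -2*x - 4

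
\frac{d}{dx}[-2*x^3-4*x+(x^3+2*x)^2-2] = 6*x^5 + 16*x^3 - 6*x^2 + 8*x - 4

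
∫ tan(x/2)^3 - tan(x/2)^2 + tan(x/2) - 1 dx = (tan(x/2) - 1)^2 + C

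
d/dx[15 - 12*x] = -12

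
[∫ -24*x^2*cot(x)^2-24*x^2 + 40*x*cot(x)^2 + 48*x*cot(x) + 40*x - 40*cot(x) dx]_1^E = (-40*E + 24*exp(2))*cot(E) + 16*cot(1)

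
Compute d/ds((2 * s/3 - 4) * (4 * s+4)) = 16*s/3 - 40/3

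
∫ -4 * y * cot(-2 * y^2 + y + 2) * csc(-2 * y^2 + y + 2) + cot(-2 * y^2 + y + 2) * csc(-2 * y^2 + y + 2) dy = -csc(-2*y^2 + y + 2) + C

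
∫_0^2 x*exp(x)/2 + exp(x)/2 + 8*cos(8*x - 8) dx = 2*sin(8) + exp(2)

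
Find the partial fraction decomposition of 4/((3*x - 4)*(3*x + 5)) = -4/(9*(3*x + 5)) + 4/(9*(3*x - 4))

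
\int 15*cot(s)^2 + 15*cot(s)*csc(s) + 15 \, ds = -15*cot(s) - 15*csc(s) + C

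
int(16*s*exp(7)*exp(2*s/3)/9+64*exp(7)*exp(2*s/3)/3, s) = (8*s/3 + 28)*exp(2*s/3 + 7) + C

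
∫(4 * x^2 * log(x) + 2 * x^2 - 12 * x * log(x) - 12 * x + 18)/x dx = 2*(x - 3)^2*log(x) + C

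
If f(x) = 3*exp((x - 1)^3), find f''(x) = 27*x^4*exp(x^3 - 3*x^2 + 3*x - 1) - 108*x^3*exp(x^3 - 3*x^2 + 3*x - 1) + 162*x^2*exp(x^3 - 3*x^2 + 3*x - 1) - 90*x*exp(x^3 - 3*x^2 + 3*x - 1) + 9*exp(x^3 - 3*x^2 + 3*x - 1)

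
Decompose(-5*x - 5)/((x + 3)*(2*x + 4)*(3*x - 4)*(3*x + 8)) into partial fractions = 25/(16*(3*x + 8)) - 7/(208*(3*x - 4)) - 5/(13*(x + 3)) - 1/(8*(x + 2))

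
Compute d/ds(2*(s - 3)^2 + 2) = 4*s - 12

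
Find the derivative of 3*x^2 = 6*x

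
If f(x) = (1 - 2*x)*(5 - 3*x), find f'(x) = 12*x - 13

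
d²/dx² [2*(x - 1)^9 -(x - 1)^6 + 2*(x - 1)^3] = 144*x^7 - 1008*x^6 + 3024*x^5 - 5070*x^4 + 5160*x^3 - 3204*x^2 + 1140*x - 186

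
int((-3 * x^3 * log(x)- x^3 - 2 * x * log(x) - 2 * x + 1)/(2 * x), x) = (-x^3 - 2*x + 1)*log(x)/2 + C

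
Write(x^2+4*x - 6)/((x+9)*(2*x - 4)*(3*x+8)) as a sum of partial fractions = 43/(266*(3*x + 8)) + 39/(418*(x + 9)) + 3/(154*(x - 2))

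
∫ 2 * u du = u^2 + C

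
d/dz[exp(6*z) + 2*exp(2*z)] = 6*exp(6*z) + 4*exp(2*z)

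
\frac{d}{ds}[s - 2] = 1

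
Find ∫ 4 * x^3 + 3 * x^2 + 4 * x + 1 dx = x^4 + x^3 + 2*x^2 + x + C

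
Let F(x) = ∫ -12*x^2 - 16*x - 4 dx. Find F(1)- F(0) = -16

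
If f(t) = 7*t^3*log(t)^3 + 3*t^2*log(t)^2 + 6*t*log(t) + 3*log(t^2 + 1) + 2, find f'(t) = (21*t^4*log(t)^3 + 21*t^4*log(t)^2 + 6*t^3*log(t)^2 + 6*t^3*log(t) + 21*t^2*log(t)^3 + 21*t^2*log(t)^2 + 6*t^2*log(t) + 6*t^2 + 6*t*log(t)^2 + 6*t*log(t) + 6*t + 6*log(t) + 6)/(t^2 + 1)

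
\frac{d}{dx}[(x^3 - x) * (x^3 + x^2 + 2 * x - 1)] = 6*x^5 + 5*x^4 + 4*x^3 - 6*x^2 - 4*x + 1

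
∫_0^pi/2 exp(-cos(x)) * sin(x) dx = 1 - exp(-1)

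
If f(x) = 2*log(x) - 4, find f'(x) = 2/x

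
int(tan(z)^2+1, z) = tan(z) + C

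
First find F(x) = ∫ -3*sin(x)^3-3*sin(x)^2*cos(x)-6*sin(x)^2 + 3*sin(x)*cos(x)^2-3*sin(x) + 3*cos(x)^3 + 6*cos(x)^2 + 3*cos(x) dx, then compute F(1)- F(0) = -8 + (cos(1) + sin(1) + 1)^3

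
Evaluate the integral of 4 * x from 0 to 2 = 8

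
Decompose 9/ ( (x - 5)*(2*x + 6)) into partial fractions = -9/(16*(x + 3)) + 9/(16*(x - 5))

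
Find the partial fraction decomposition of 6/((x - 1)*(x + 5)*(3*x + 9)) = 1/(6*(x + 5)) - 1/(4*(x + 3)) + 1/(12*(x - 1))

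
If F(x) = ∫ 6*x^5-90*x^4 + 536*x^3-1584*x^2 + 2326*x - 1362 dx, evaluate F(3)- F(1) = -56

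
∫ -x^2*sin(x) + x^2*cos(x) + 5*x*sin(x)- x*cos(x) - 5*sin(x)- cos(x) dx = sqrt(2)*(x^2 - 3*x + 2)*sin(x + pi/4) + C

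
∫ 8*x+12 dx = 4*x^2 + 12*x + C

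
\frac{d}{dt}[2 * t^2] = 4*t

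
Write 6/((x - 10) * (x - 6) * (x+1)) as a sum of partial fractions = 6/(77*(x + 1)) - 3/(14*(x - 6)) + 3/(22*(x - 10))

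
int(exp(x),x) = exp(x) + C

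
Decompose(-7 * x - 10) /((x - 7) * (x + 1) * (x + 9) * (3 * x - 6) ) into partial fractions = -53/(4224*(x + 9)) - 1/(192*(x + 1)) + 8/(165*(x - 2)) - 59/(1920*(x - 7))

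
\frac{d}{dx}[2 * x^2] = 4*x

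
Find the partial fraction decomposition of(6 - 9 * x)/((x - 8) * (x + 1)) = -5/(3*(x + 1)) - 22/(3*(x - 8))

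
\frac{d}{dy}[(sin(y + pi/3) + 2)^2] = 4*cos(y + pi/3) + cos(2*y + pi/6)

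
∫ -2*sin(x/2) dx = 4*cos(x/2) + C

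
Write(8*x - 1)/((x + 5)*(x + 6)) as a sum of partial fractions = 49/(x + 6) - 41/(x + 5)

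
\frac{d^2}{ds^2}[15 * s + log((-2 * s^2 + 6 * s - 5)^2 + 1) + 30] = (-16*s^6 + 144*s^5 - 544*s^4 + 1104*s^3 - 1256*s^2 + 744*s - 172)/(4*s^8 - 48*s^7 + 256*s^6 - 792*s^5 + 1556*s^4 - 1992*s^3 + 1628*s^2 - 780*s + 169)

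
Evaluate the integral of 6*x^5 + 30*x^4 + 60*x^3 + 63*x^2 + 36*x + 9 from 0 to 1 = 70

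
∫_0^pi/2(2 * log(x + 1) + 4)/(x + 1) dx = -4 + (log(1 + pi/2) + 2)^2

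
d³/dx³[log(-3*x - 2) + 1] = 54/(27*x^3 + 54*x^2 + 36*x + 8)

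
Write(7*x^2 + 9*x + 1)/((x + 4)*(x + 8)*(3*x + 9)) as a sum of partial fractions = 377/(60*(x + 8)) - 77/(12*(x + 4)) + 37/(15*(x + 3))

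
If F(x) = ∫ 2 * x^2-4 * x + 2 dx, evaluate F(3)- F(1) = 16/3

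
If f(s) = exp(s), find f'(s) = exp(s)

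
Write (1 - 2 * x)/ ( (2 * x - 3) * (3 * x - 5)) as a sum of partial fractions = -7/(3*x - 5) + 4/(2*x - 3)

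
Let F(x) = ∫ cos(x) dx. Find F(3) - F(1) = -sin(1) + sin(3)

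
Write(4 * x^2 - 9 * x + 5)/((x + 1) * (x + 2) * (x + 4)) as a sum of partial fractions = 35/(2*(x + 4)) - 39/(2*(x + 2)) + 6/(x + 1)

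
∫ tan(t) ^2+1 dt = tan(t) + C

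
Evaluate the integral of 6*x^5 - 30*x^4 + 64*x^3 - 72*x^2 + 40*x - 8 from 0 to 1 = -1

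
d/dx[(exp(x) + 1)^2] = 2*exp(2*x) + 2*exp(x)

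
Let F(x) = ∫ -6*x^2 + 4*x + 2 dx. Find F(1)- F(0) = 2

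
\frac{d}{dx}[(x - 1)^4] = 4*x^3 - 12*x^2 + 12*x - 4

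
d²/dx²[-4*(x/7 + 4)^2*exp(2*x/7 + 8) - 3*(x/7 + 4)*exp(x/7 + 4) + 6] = -16*x^2*exp(2*x/7 + 8)/2401 - 3*x*exp(x/7 + 4)/343 - 160*x*exp(2*x/7 + 8)/343 - 18*exp(x/7 + 4)/49 - 8*exp(2*x/7 + 8)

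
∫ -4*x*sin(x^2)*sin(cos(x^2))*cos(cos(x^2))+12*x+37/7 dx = 6*x^2 + 37*x/7 + sin(cos(x^2))^2 + C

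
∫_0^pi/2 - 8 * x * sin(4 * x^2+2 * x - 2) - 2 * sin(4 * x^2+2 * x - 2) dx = -cos(2 - pi^2) - cos(2)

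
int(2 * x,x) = x^2 + C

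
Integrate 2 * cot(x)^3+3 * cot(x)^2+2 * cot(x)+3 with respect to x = -(3 + 1/tan(x))/tan(x) + C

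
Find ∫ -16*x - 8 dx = -8*x^2 - 8*x + C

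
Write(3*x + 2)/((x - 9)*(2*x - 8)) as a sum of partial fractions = -7/(5*(x - 4)) + 29/(10*(x - 9))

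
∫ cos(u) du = sin(u) + C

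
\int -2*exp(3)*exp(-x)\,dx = 2*exp(3 - x) + C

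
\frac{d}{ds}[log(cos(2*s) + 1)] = -2*tan(s)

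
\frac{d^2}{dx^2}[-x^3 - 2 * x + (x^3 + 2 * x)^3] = 72*x^7 + 252*x^5 + 240*x^3 + 42*x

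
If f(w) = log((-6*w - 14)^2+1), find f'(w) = (72*w + 168)/(36*w^2 + 168*w + 197)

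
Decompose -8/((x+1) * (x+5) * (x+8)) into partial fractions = -8/(21*(x + 8)) + 2/(3*(x + 5)) - 2/(7*(x + 1))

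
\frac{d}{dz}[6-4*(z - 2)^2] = 16 - 8*z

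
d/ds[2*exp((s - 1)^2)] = 4*s*exp(s^2 - 2*s + 1) - 4*exp(s^2 - 2*s + 1)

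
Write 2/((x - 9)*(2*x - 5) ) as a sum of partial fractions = -4/(13*(2*x - 5)) + 2/(13*(x - 9))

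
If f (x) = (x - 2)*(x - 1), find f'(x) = 2*x - 3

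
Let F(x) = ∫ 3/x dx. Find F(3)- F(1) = 3*log(3)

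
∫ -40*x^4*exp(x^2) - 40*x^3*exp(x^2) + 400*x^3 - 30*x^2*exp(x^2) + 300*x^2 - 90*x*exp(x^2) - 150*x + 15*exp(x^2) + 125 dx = 5*(5*x - exp(x^2))*(4*x^3 + 4*x^2 - 3*x + 5) + C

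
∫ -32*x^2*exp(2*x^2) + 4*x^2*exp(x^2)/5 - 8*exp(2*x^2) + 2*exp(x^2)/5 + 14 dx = 2*x*(-20*exp(2*x^2) + exp(x^2) + 35)/5 + C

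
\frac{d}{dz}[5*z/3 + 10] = 5/3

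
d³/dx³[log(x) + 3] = 2/x^3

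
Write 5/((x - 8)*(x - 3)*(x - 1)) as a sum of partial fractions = 5/(14*(x - 1)) - 1/(2*(x - 3)) + 1/(7*(x - 8))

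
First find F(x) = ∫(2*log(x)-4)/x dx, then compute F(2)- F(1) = -4 + (-2 + log(2))^2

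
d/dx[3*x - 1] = 3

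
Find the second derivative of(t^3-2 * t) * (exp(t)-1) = t^3*exp(t) + 6*t^2*exp(t) + 4*t*exp(t) - 6*t - 4*exp(t)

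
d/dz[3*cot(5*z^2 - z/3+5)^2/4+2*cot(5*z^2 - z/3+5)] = (-20*z - 15*z*cos(5*z^2 - z/3 + 5)/sin(5*z^2 - z/3 + 5) + 2/3 + cos(5*z^2 - z/3 + 5)/(2*sin(5*z^2 - z/3 + 5)))/sin(5*z^2 - z/3 + 5)^2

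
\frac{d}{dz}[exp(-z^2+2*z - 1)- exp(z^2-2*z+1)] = (-2*z*exp(2*z^2 - 4*z + 2) - 2*z + 2*exp(2*z^2 - 4*z + 2) + 2)*exp(-z^2 + 2*z - 1)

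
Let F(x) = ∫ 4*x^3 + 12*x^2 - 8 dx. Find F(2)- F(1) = 35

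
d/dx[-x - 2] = -1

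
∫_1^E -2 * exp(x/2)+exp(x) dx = -(-2 + exp(1/2))^2 + (-2 + exp(E/2))^2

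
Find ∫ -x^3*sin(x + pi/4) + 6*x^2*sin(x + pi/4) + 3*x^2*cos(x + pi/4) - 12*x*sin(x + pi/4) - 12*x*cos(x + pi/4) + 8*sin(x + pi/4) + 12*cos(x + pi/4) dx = (x - 2)^3*cos(x + pi/4) + C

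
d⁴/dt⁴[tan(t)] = 24*tan(t)^5 + 40*tan(t)^3 + 16*tan(t)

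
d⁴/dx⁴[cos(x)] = cos(x)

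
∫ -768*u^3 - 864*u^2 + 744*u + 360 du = -192*u^4 - 288*u^3 + 372*u^2 + 360*u + C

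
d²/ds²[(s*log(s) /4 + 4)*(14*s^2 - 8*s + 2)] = (42*s^2*log(s) + 35*s^2 - 8*s*log(s) + 212*s + 1)/(2*s)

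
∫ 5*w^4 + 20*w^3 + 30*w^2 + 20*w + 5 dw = w^5 + 5*w^4 + 10*w^3 + 10*w^2 + 5*w + C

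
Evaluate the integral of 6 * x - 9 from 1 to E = 3*E*(-3 + E) + 6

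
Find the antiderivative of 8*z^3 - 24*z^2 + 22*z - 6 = 2*z^4 - 8*z^3 + 11*z^2 - 6*z + C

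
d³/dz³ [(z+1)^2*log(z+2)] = (2*z^2 + 10*z + 14)/(z^3 + 6*z^2 + 12*z + 8)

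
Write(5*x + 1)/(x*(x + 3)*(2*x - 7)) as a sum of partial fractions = 74/(91*(2*x - 7)) - 14/(39*(x + 3)) - 1/(21*x)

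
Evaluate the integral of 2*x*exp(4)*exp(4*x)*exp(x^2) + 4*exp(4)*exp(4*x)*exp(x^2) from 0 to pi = -exp(4) + exp((2 + pi)^2)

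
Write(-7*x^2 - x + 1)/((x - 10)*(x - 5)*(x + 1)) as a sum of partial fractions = -5/(66*(x + 1)) + 179/(30*(x - 5)) - 709/(55*(x - 10))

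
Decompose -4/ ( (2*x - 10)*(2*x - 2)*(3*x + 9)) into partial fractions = -1/(96*(x + 3)) + 1/(48*(x - 1)) - 1/(96*(x - 5))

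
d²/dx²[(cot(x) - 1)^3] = 12*cot(x)^5 - 18*cot(x)^4 + 24*cot(x)^3 - 24*cot(x)^2 + 12*cot(x) - 6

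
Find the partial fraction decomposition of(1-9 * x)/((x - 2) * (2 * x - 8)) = 17/(4*(x - 2)) - 35/(4*(x - 4))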